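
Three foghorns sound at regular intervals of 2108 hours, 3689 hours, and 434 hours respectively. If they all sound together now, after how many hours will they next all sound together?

14756 hours

The first simultaneous occurrence is after LCM of the individual periods.
2108 = 2^2 × 17 × 31
3689 = 7 × 17 × 31
434 = 2 × 7 × 31
LCM(2108, 3689, 434) = 2^2 × 7 × 17 × 31 = 14756.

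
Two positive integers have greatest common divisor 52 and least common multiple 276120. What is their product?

For any two positive integers, gcd × lcm = product = 52 × 276120 = 14358240.

14358240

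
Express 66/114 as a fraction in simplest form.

11/19

66 = 2 × 3 × 11
114 = 2 × 3 × 19
gcd(66, 114) = 2 × 3 = 6.
Divide numerator and denominator by 6: 66/114 = 11/19.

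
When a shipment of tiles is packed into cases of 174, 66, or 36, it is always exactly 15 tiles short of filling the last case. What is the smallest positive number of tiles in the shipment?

11469

Being 15 short of a full case of size k means N ≡ −15 (mod k), i.e. N + 15 is a multiple of each size.
174 = 2 × 3 × 29
66 = 2 × 3 × 11
36 = 2^2 × 3^2
LCM(174, 66, 36) = 2^2 × 3^2 × 11 × 29 = 11484.
Smallest positive N is 11484 − 15 = 11469.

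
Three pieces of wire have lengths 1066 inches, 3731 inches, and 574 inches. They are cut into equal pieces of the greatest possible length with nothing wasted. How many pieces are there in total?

131

Piece length = gcd(1066, 3731, 574).
1066 = 2 × 13 × 41
3731 = 7 × 13 × 41
574 = 2 × 7 × 41
gcd(1066, 3731, 574) = 41.
Total pieces = 1066/41 + 3731/41 + 574/41 = 26 + 91 + 14 = 131.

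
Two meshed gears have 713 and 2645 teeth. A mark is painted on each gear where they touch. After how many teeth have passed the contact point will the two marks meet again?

The first simultaneous occurrence is after LCM of the individual periods.
713 = 23 × 31
2645 = 5 × 23^2
LCM(713, 2645) = 5 × 23^2 × 31 = 81995.

81995 teeth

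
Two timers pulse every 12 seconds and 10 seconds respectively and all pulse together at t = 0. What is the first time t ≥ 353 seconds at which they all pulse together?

360 seconds

Joint pulses occur at multiples of LCM(12, 10).
12 = 2^2 × 3
10 = 2 × 5
LCM(12, 10) = 2^2 × 3 × 5 = 60.
Smallest multiple of 60 that is ≥ 353: ⌈353/60⌉ × 60 = 6 × 60 = 360.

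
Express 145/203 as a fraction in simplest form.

145 = 5 × 29
203 = 7 × 29
gcd(145, 203) = 29.
Divide numerator and denominator by 29: 145/203 = 5/7.

5/7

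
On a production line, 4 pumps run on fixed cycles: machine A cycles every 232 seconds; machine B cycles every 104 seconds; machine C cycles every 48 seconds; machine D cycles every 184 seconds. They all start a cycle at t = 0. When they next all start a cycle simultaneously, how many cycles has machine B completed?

The first common completion time is the LCM of the periods.
232 = 2^3 × 29
104 = 2^3 × 13
48 = 2^4 × 3
184 = 2^3 × 23
LCM(232, 104, 48, 184) = 2^4 × 3 × 13 × 23 × 29 = 416208.
Cycles for period 104: 416208 / 104 = 4002.

4002 cycles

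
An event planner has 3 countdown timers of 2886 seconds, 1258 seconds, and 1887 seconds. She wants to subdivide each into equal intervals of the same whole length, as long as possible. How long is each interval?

37 seconds

The interval must divide each timer length; the longest such is the gcd.
2886 = 2 × 3 × 13 × 37
1258 = 2 × 17 × 37
1887 = 3 × 17 × 37
gcd(2886, 1258, 1887) = 37.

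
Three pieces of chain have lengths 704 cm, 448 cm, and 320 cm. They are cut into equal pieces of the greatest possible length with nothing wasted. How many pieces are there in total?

23

Piece length = gcd(704, 448, 320).
704 = 2^6 × 11
448 = 2^6 × 7
320 = 2^6 × 5
gcd(704, 448, 320) = 2^6 = 64.
Total pieces = 704/64 + 448/64 + 320/64 = 11 + 7 + 5 = 23.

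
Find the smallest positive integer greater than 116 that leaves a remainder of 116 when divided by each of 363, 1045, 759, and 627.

793271

N − 116 must be a common multiple of 363, 1045, 759, and 627.
363 = 3 × 11^2
1045 = 5 × 11 × 19
759 = 3 × 11 × 23
627 = 3 × 11 × 19
LCM(363, 1045, 759, 627) = 3 × 5 × 11^2 × 19 × 23 = 793155.
Smallest N > 116 is LCM + 116 = 793155 + 116 = 793271.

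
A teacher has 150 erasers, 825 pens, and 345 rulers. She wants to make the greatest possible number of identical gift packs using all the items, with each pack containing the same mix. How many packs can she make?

The pack count must divide each quantity, so the greatest is gcd(150, 825, 345).
150 = 2 × 3 × 5^2
825 = 3 × 5^2 × 11
345 = 3 × 5 × 23
gcd(150, 825, 345) = 3 × 5 = 15.

15 packs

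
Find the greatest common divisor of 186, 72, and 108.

186 = 2 × 3 × 31
72 = 2^3 × 3^2
108 = 2^2 × 3^3
gcd(186, 72, 108) = 2 × 3 = 6.

6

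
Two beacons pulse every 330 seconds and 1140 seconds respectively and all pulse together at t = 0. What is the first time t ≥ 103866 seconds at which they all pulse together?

Joint pulses occur at multiples of LCM(330, 1140).
330 = 2 × 3 × 5 × 11
1140 = 2^2 × 3 × 5 × 19
LCM(330, 1140) = 2^2 × 3 × 5 × 11 × 19 = 12540.
Smallest multiple of 12540 that is ≥ 103866: ⌈103866/12540⌉ × 12540 = 9 × 12540 = 112860.

112860 seconds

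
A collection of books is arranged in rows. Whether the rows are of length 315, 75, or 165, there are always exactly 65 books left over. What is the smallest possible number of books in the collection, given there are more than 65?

N − 65 must be a common multiple of 315, 75, and 165.
315 = 3^2 × 5 × 7
75 = 3 × 5^2
165 = 3 × 5 × 11
LCM(315, 75, 165) = 3^2 × 5^2 × 7 × 11 = 17325.
Smallest N > 65 is LCM + 65 = 17325 + 65 = 17390.

17390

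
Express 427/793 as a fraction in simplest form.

7/13

427 = 7 × 61
793 = 13 × 61
gcd(427, 793) = 61.
Divide numerator and denominator by 61: 427/793 = 7/13.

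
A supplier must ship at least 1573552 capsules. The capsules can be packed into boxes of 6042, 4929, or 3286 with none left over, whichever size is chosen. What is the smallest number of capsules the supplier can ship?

The number of capsules must be a common multiple of 6042, 4929, and 3286, so a multiple of their LCM.
6042 = 2 × 3 × 19 × 53
4929 = 3 × 31 × 53
3286 = 2 × 31 × 53
LCM(6042, 4929, 3286) = 2 × 3 × 19 × 31 × 53 = 187302.
Smallest multiple of 187302 that is ≥ 1573552: ⌈1573552/187302⌉ × 187302 = 9 × 187302 = 1685718.

1685718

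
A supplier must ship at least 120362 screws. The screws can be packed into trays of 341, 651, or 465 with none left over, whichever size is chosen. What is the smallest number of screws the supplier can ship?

143220

The number of screws must be a common multiple of 341, 651, and 465, so a multiple of their LCM.
341 = 11 × 31
651 = 3 × 7 × 31
465 = 3 × 5 × 31
LCM(341, 651, 465) = 3 × 5 × 7 × 11 × 31 = 35805.
Smallest multiple of 35805 that is ≥ 120362: ⌈120362/35805⌉ × 35805 = 4 × 35805 = 143220.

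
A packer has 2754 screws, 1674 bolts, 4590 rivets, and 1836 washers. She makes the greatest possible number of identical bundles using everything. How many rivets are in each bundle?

Number of bundles = gcd(2754, 1674, 4590, 1836).
2754 = 2 × 3^4 × 17
1674 = 2 × 3^3 × 31
4590 = 2 × 3^3 × 5 × 17
1836 = 2^2 × 3^3 × 17
gcd(2754, 1674, 4590, 1836) = 2 × 3^3 = 54.
rivets per bundle = 4590 / 54 = 85.

85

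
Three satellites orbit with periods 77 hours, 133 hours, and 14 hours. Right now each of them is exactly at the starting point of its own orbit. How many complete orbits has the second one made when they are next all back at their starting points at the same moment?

The first common completion time is the LCM of the periods.
77 = 7 × 11
133 = 7 × 19
14 = 2 × 7
LCM(77, 133, 14) = 2 × 7 × 11 × 19 = 2926.
Orbits for period 133: 2926 / 133 = 22.

22 orbits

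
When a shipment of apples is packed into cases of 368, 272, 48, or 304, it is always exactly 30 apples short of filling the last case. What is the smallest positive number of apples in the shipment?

356562

Being 30 short of a full case of size k means N ≡ −30 (mod k), i.e. N + 30 is a multiple of each size.
368 = 2^4 × 23
272 = 2^4 × 17
48 = 2^4 × 3
304 = 2^4 × 19
LCM(368, 272, 48, 304) = 2^4 × 3 × 17 × 19 × 23 = 356592.
Smallest positive N is 356592 − 30 = 356562.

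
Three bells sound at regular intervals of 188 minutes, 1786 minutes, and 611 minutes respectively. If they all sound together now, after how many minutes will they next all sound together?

We need the least common multiple of the intervals.
188 = 2^2 × 47
1786 = 2 × 19 × 47
611 = 13 × 47
LCM(188, 1786, 611) = 2^2 × 13 × 19 × 47 = 46436.

46436 minutes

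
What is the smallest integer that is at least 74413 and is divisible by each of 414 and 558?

77004

The integer must be a common multiple of 414 and 558, so a multiple of their LCM.
414 = 2 × 3^2 × 23
558 = 2 × 3^2 × 31
LCM(414, 558) = 2 × 3^2 × 23 × 31 = 12834.
Smallest multiple of 12834 that is ≥ 74413: ⌈74413/12834⌉ × 12834 = 6 × 12834 = 77004.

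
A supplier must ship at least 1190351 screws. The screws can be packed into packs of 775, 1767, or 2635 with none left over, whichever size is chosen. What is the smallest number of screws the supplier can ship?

1501950

The number of screws must be a common multiple of 775, 1767, and 2635, so a multiple of their LCM.
775 = 5^2 × 31
1767 = 3 × 19 × 31
2635 = 5 × 17 × 31
LCM(775, 1767, 2635) = 3 × 5^2 × 17 × 19 × 31 = 750975.
Smallest multiple of 750975 that is ≥ 1190351: ⌈1190351/750975⌉ × 750975 = 2 × 750975 = 1501950.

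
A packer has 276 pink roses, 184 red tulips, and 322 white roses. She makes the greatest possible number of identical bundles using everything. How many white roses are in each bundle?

7

Number of bundles = gcd(276, 184, 322).
276 = 2^2 × 3 × 23
184 = 2^3 × 23
322 = 2 × 7 × 23
gcd(276, 184, 322) = 2 × 23 = 46.
white roses per bundle = 322 / 46 = 7.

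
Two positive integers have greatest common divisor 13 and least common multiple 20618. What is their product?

For any two positive integers, gcd × lcm = product = 13 × 20618 = 268034.

268034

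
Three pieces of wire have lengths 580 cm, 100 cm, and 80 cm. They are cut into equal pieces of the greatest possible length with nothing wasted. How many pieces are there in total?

Piece length = gcd(580, 100, 80).
580 = 2^2 × 5 × 29
100 = 2^2 × 5^2
80 = 2^4 × 5
gcd(580, 100, 80) = 2^2 × 5 = 20.
Total pieces = 580/20 + 100/20 + 80/20 = 29 + 5 + 4 = 38.

38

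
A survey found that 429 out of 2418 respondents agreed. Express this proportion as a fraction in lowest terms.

11/62

429 = 3 × 11 × 13
2418 = 2 × 3 × 13 × 31
gcd(429, 2418) = 3 × 13 = 39.
Divide numerator and denominator by 39: 429/2418 = 11/62.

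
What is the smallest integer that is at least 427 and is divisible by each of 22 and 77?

The integer must be a common multiple of 22 and 77, so a multiple of their LCM.
22 = 2 × 11
77 = 7 × 11
LCM(22, 77) = 2 × 7 × 11 = 154.
Smallest multiple of 154 that is ≥ 427: ⌈427/154⌉ × 154 = 3 × 154 = 462.

462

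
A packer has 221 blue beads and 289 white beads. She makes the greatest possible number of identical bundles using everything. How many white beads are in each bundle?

17

Number of bundles = gcd(221, 289).
221 = 13 × 17
289 = 17^2
gcd(221, 289) = 17.
white beads per bundle = 289 / 17 = 17.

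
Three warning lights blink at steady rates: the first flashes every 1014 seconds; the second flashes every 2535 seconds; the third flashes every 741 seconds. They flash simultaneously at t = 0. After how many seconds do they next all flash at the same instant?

The first simultaneous occurrence is after LCM of the individual periods.
1014 = 2 × 3 × 13^2
2535 = 3 × 5 × 13^2
741 = 3 × 13 × 19
LCM(1014, 2535, 741) = 2 × 3 × 5 × 13^2 × 19 = 96330.

96330 seconds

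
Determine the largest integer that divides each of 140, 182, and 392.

14

140 = 2^2 × 5 × 7
182 = 2 × 7 × 13
392 = 2^3 × 7^2
gcd(140, 182, 392) = 2 × 7 = 14.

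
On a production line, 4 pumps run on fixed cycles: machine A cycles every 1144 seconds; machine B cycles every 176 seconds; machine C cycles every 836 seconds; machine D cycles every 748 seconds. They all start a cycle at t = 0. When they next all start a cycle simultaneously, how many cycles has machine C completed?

884 cycles

All finish a whole number of cycles simultaneously at t = LCM of the periods.
1144 = 2^3 × 11 × 13
176 = 2^4 × 11
836 = 2^2 × 11 × 19
748 = 2^2 × 11 × 17
LCM(1144, 176, 836, 748) = 2^4 × 11 × 13 × 17 × 19 = 739024.
Cycles for period 836: 739024 / 836 = 884.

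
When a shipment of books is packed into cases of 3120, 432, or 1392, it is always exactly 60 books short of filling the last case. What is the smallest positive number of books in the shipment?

814260

Being 60 short of a full case of size k means N ≡ −60 (mod k), i.e. N + 60 is a multiple of each size.
3120 = 2^4 × 3 × 5 × 13
432 = 2^4 × 3^3
1392 = 2^4 × 3 × 29
LCM(3120, 432, 1392) = 2^4 × 3^3 × 5 × 13 × 29 = 814320.
Smallest positive N is 814320 − 60 = 814260.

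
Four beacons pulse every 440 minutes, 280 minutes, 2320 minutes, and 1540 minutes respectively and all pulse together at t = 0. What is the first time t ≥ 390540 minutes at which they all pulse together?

Joint pulses occur at multiples of LCM(440, 280, 2320, 1540).
440 = 2^3 × 5 × 11
280 = 2^3 × 5 × 7
2320 = 2^4 × 5 × 29
1540 = 2^2 × 5 × 7 × 11
LCM(440, 280, 2320, 1540) = 2^4 × 5 × 7 × 11 × 29 = 178640.
Smallest multiple of 178640 that is ≥ 390540: ⌈390540/178640⌉ × 178640 = 3 × 178640 = 535920.

535920 minutes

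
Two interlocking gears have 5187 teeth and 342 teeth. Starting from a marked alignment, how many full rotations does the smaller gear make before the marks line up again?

91 rotations

The first common completion time is the LCM of the periods.
5187 = 3 × 7 × 13 × 19
342 = 2 × 3^2 × 19
LCM(5187, 342) = 2 × 3^2 × 7 × 13 × 19 = 31122.
Rotations for period 342: 31122 / 342 = 91.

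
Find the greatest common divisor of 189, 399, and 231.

21

189 = 3^3 × 7
399 = 3 × 7 × 19
231 = 3 × 7 × 11
gcd(189, 399, 231) = 3 × 7 = 21.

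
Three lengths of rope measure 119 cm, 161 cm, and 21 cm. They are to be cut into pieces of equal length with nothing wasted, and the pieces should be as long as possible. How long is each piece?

7 cm

Each piece length must divide every original length, so the longest possible is gcd(119, 161, 21).
119 = 7 × 17
161 = 7 × 23
21 = 3 × 7
gcd(119, 161, 21) = 7.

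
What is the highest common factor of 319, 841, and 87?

319 = 11 × 29
841 = 29^2
87 = 3 × 29
gcd(319, 841, 87) = 29.

29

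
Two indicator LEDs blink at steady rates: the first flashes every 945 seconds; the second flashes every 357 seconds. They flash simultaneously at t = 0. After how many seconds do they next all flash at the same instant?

16065 seconds

We need the least common multiple of the intervals.
945 = 3^3 × 5 × 7
357 = 3 × 7 × 17
LCM(945, 357) = 3^3 × 5 × 7 × 17 = 16065.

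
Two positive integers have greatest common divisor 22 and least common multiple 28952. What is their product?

For any two positive integers, gcd × lcm = product = 22 × 28952 = 636944.

636944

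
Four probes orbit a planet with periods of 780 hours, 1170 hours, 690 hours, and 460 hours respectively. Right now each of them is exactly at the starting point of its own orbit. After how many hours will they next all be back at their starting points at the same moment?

53820 hours

The first simultaneous occurrence is after LCM of the individual periods.
780 = 2^2 × 3 × 5 × 13
1170 = 2 × 3^2 × 5 × 13
690 = 2 × 3 × 5 × 23
460 = 2^2 × 5 × 23
LCM(780, 1170, 690, 460) = 2^2 × 3^2 × 5 × 13 × 23 = 53820.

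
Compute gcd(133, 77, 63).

7

133 = 7 × 19
77 = 7 × 11
63 = 3^2 × 7
gcd(133, 77, 63) = 7.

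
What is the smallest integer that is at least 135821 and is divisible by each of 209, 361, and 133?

The integer must be a common multiple of 209, 361, and 133, so a multiple of their LCM.
209 = 11 × 19
361 = 19^2
133 = 7 × 19
LCM(209, 361, 133) = 7 × 11 × 19^2 = 27797.
Smallest multiple of 27797 that is ≥ 135821: ⌈135821/27797⌉ × 27797 = 5 × 27797 = 138985.

138985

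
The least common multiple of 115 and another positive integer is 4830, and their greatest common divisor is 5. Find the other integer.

210

gcd × lcm = product of the two integers, so the other integer is (5 × 4830) / 115 = 210.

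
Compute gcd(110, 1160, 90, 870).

110 = 2 × 5 × 11
1160 = 2^3 × 5 × 29
90 = 2 × 3^2 × 5
870 = 2 × 3 × 5 × 29
gcd(110, 1160, 90, 870) = 2 × 5 = 10.

10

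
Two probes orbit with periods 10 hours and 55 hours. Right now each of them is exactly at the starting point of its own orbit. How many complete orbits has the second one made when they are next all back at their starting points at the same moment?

2 orbits

The first common completion time is the LCM of the periods.
10 = 2 × 5
55 = 5 × 11
LCM(10, 55) = 2 × 5 × 11 = 110.
Orbits for period 55: 110 / 55 = 2.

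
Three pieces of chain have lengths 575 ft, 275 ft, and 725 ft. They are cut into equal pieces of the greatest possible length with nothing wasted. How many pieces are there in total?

Piece length = gcd(575, 275, 725).
575 = 5^2 × 23
275 = 5^2 × 11
725 = 5^2 × 29
gcd(575, 275, 725) = 5^2 = 25.
Total pieces = 575/25 + 275/25 + 725/25 = 23 + 11 + 29 = 63.

63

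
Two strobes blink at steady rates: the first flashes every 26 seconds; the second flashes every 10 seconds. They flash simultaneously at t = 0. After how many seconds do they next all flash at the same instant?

The first simultaneous occurrence is after LCM of the individual periods.
26 = 2 × 13
10 = 2 × 5
LCM(26, 10) = 2 × 5 × 13 = 130.

130 seconds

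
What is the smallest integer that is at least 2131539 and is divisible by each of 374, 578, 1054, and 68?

2365176

The integer must be a common multiple of 374, 578, 1054, and 68, so a multiple of their LCM.
374 = 2 × 11 × 17
578 = 2 × 17^2
1054 = 2 × 17 × 31
68 = 2^2 × 17
LCM(374, 578, 1054, 68) = 2^2 × 11 × 17^2 × 31 = 394196.
Smallest multiple of 394196 that is ≥ 2131539: ⌈2131539/394196⌉ × 394196 = 6 × 394196 = 2365176.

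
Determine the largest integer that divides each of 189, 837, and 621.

189 = 3^3 × 7
837 = 3^3 × 31
621 = 3^3 × 23
gcd(189, 837, 621) = 3^3 = 27.

27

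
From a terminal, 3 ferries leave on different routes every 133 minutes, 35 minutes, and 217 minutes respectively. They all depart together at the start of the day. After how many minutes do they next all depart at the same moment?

They coincide at every common multiple of the periods; the first is the LCM.
133 = 7 × 19
35 = 5 × 7
217 = 7 × 31
LCM(133, 35, 217) = 5 × 7 × 19 × 31 = 20615.

20615 minutes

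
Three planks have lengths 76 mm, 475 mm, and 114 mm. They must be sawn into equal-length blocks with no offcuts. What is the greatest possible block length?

19 mm

This is the greatest common divisor of 76, 475, and 114.
76 = 2^2 × 19
475 = 5^2 × 19
114 = 2 × 3 × 19
gcd(76, 475, 114) = 19.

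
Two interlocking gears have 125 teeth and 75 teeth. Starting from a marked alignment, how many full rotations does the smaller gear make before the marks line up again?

The first common completion time is the LCM of the periods.
125 = 5^3
75 = 3 × 5^2
LCM(125, 75) = 3 × 5^3 = 375.
Rotations for period 75: 375 / 75 = 5.

5 rotations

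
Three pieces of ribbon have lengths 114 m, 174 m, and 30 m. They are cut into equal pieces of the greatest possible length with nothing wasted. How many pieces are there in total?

Piece length = gcd(114, 174, 30).
114 = 2 × 3 × 19
174 = 2 × 3 × 29
30 = 2 × 3 × 5
gcd(114, 174, 30) = 2 × 3 = 6.
Total pieces = 114/6 + 174/6 + 30/6 = 19 + 29 + 5 = 53.

53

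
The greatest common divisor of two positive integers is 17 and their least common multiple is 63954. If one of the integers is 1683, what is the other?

For two integers, gcd × lcm = product, so the other is (17 × 63954) / 1683 = 1087218 / 1683 = 646.

646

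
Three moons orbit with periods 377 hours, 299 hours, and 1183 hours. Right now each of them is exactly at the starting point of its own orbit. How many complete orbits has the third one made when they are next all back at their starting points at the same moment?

All finish a whole number of cycles simultaneously at t = LCM of the periods.
377 = 13 × 29
299 = 13 × 23
1183 = 7 × 13^2
LCM(377, 299, 1183) = 7 × 13^2 × 23 × 29 = 789061.
Orbits for period 1183: 789061 / 1183 = 667.

667 orbits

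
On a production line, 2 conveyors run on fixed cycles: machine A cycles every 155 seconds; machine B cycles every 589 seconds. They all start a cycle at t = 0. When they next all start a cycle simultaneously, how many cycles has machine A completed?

They are all back at their starting positions together after one LCM of the periods.
155 = 5 × 31
589 = 19 × 31
LCM(155, 589) = 5 × 19 × 31 = 2945.
Cycles for period 155: 2945 / 155 = 19.

19 cycles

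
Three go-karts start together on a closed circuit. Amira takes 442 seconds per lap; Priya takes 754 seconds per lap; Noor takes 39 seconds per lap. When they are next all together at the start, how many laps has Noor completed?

All finish a whole number of cycles simultaneously at t = LCM of the periods.
442 = 2 × 13 × 17
754 = 2 × 13 × 29
39 = 3 × 13
LCM(442, 754, 39) = 2 × 3 × 13 × 17 × 29 = 38454.
Laps for period 39: 38454 / 39 = 986.

986 laps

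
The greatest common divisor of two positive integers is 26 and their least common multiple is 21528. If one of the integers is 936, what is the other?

598

For two integers, gcd × lcm = product, so the other is (26 × 21528) / 936 = 559728 / 936 = 598.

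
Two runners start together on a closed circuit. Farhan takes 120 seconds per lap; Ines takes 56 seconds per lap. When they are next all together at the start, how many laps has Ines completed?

15 laps

All finish a whole number of cycles simultaneously at t = LCM of the periods.
120 = 2^3 × 3 × 5
56 = 2^3 × 7
LCM(120, 56) = 2^3 × 3 × 5 × 7 = 840.
Laps for period 56: 840 / 56 = 15.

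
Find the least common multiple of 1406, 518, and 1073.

1406 = 2 × 19 × 37
518 = 2 × 7 × 37
1073 = 29 × 37
LCM(1406, 518, 1073) = 2 × 7 × 19 × 29 × 37 = 285418.

285418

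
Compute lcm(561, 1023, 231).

121737

561 = 3 × 11 × 17
1023 = 3 × 11 × 31
231 = 3 × 7 × 11
LCM(561, 1023, 231) = 3 × 7 × 11 × 17 × 31 = 121737.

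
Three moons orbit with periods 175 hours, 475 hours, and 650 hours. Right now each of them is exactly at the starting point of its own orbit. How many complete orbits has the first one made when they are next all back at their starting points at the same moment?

494 orbits

All finish a whole number of cycles simultaneously at t = LCM of the periods.
175 = 5^2 × 7
475 = 5^2 × 19
650 = 2 × 5^2 × 13
LCM(175, 475, 650) = 2 × 5^2 × 7 × 13 × 19 = 86450.
Orbits for period 175: 86450 / 175 = 494.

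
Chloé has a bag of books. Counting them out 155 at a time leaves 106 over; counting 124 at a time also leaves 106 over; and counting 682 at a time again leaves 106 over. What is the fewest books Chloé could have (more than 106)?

6926

N − 106 must be a common multiple of 155, 124, and 682.
155 = 5 × 31
124 = 2^2 × 31
682 = 2 × 11 × 31
LCM(155, 124, 682) = 2^2 × 5 × 11 × 31 = 6820.
Smallest N > 106 is LCM + 106 = 6820 + 106 = 6926.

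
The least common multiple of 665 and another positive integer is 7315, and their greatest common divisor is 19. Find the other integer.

209

gcd × lcm = product of the two integers, so the other integer is (19 × 7315) / 665 = 209.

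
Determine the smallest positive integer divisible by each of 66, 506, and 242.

16698

66 = 2 × 3 × 11
506 = 2 × 11 × 23
242 = 2 × 11^2
LCM(66, 506, 242) = 2 × 3 × 11^2 × 23 = 16698.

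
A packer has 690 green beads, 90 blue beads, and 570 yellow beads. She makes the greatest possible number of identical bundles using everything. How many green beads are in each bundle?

23

Number of bundles = gcd(690, 90, 570).
690 = 2 × 3 × 5 × 23
90 = 2 × 3^2 × 5
570 = 2 × 3 × 5 × 19
gcd(690, 90, 570) = 2 × 3 × 5 = 30.
green beads per bundle = 690 / 30 = 23.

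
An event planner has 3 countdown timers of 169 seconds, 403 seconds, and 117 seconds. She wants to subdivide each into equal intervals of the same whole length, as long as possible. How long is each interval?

The interval must divide each timer length; the longest such is the gcd.
169 = 13^2
403 = 13 × 31
117 = 3^2 × 13
gcd(169, 403, 117) = 13.

13 seconds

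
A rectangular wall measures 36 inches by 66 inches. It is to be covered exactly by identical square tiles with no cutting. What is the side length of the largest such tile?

6 inches

By the Euclidean algorithm:
66 = 1 × 36 + 30
36 = 1 × 30 + 6
30 = 5 × 6 + 0
gcd(36, 66) = 6.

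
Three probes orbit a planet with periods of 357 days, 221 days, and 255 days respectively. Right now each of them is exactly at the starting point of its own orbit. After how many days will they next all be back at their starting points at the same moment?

The first simultaneous occurrence is after LCM of the individual periods.
357 = 3 × 7 × 17
221 = 13 × 17
255 = 3 × 5 × 17
LCM(357, 221, 255) = 3 × 5 × 7 × 13 × 17 = 23205.

23205 days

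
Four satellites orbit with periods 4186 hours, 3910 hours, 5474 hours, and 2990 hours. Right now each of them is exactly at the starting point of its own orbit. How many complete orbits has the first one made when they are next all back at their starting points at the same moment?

They are all back at their starting positions together after one LCM of the periods.
4186 = 2 × 7 × 13 × 23
3910 = 2 × 5 × 17 × 23
5474 = 2 × 7 × 17 × 23
2990 = 2 × 5 × 13 × 23
LCM(4186, 3910, 5474, 2990) = 2 × 5 × 7 × 13 × 17 × 23 = 355810.
Orbits for period 4186: 355810 / 4186 = 85.

85 orbits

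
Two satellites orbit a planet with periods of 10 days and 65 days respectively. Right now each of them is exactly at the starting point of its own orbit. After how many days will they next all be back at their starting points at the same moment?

The first simultaneous occurrence is after LCM of the individual periods.
10 = 2 × 5
65 = 5 × 13
LCM(10, 65) = 2 × 5 × 13 = 130.

130 days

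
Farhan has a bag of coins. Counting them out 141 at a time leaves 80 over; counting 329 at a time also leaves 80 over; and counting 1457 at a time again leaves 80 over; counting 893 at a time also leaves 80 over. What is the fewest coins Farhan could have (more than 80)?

N − 80 must be a common multiple of 141, 329, 1457, and 893.
141 = 3 × 47
329 = 7 × 47
1457 = 31 × 47
893 = 19 × 47
LCM(141, 329, 1457, 893) = 3 × 7 × 19 × 31 × 47 = 581343.
Smallest N > 80 is LCM + 80 = 581343 + 80 = 581423.

581423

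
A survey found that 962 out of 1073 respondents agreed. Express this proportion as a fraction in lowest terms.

26/29

962 = 2 × 13 × 37
1073 = 29 × 37
gcd(962, 1073) = 37.
Divide numerator and denominator by 37: 962/1073 = 26/29.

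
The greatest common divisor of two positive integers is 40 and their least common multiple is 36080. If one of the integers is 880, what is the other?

For two integers, gcd × lcm = product, so the other is (40 × 36080) / 880 = 1443200 / 880 = 1640.

1640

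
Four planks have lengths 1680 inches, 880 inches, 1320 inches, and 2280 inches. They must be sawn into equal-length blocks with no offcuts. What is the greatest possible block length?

40 inches

The block length must divide every plank, so the greatest is gcd(1680, 880, 1320, 2280).
1680 = 2^4 × 3 × 5 × 7
880 = 2^4 × 5 × 11
1320 = 2^3 × 3 × 5 × 11
2280 = 2^3 × 3 × 5 × 19
gcd(1680, 880, 1320, 2280) = 2^3 × 5 = 40.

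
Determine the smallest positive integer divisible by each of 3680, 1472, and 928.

213440

3680 = 2^5 × 5 × 23
1472 = 2^6 × 23
928 = 2^5 × 29
LCM(3680, 1472, 928) = 2^6 × 5 × 23 × 29 = 213440.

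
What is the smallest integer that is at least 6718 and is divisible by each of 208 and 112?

7280

The integer must be a common multiple of 208 and 112, so a multiple of their LCM.
208 = 2^4 × 13
112 = 2^4 × 7
LCM(208, 112) = 2^4 × 7 × 13 = 1456.
Smallest multiple of 1456 that is ≥ 6718: ⌈6718/1456⌉ × 1456 = 5 × 1456 = 7280.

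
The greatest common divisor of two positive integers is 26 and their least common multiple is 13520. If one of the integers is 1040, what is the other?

For two integers, gcd × lcm = product, so the other is (26 × 13520) / 1040 = 351520 / 1040 = 338.

338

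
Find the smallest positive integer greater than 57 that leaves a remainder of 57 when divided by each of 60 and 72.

417

N − 57 must be a common multiple of 60 and 72.
60 = 2^2 × 3 × 5
72 = 2^3 × 3^2
LCM(60, 72) = 2^3 × 3^2 × 5 = 360.
Smallest N > 57 is LCM + 57 = 360 + 57 = 417.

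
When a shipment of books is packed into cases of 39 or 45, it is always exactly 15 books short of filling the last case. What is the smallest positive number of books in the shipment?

570

Being 15 short of a full case of size k means N ≡ −15 (mod k), i.e. N + 15 is a multiple of each size.
39 = 3 × 13
45 = 3^2 × 5
LCM(39, 45) = 3^2 × 5 × 13 = 585.
Smallest positive N is 585 − 15 = 570.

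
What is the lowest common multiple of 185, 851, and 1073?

123395

185 = 5 × 37
851 = 23 × 37
1073 = 29 × 37
LCM(185, 851, 1073) = 5 × 23 × 29 × 37 = 123395.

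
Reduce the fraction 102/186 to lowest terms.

17/31

102 = 2 × 3 × 17
186 = 2 × 3 × 31
gcd(102, 186) = 2 × 3 = 6.
Divide numerator and denominator by 6: 102/186 = 17/31.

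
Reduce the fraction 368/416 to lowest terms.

23/26

368 = 2^4 × 23
416 = 2^5 × 13
gcd(368, 416) = 2^4 = 16.
Divide numerator and denominator by 16: 368/416 = 23/26.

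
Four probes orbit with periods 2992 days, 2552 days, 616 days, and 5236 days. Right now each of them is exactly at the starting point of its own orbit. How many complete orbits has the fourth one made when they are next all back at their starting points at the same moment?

They are all back at their starting positions together after one LCM of the periods.
2992 = 2^4 × 11 × 17
2552 = 2^3 × 11 × 29
616 = 2^3 × 7 × 11
5236 = 2^2 × 7 × 11 × 17
LCM(2992, 2552, 616, 5236) = 2^4 × 7 × 11 × 17 × 29 = 607376.
Orbits for period 5236: 607376 / 5236 = 116.

116 orbits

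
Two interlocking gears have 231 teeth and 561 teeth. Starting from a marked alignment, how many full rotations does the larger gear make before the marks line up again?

7 rotations

They are all back at their starting positions together after one LCM of the periods.
231 = 3 × 7 × 11
561 = 3 × 11 × 17
LCM(231, 561) = 3 × 7 × 11 × 17 = 3927.
Rotations for period 561: 3927 / 561 = 7.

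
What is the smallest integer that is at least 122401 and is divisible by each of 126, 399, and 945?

The integer must be a common multiple of 126, 399, and 945, so a multiple of their LCM.
126 = 2 × 3^2 × 7
399 = 3 × 7 × 19
945 = 3^3 × 5 × 7
LCM(126, 399, 945) = 2 × 3^3 × 5 × 7 × 19 = 35910.
Smallest multiple of 35910 that is ≥ 122401: ⌈122401/35910⌉ × 35910 = 4 × 35910 = 143640.

143640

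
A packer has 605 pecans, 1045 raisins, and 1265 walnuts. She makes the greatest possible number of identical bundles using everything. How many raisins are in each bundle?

19

Number of bundles = gcd(605, 1045, 1265).
605 = 5 × 11^2
1045 = 5 × 11 × 19
1265 = 5 × 11 × 23
gcd(605, 1045, 1265) = 5 × 11 = 55.
raisins per bundle = 1045 / 55 = 19.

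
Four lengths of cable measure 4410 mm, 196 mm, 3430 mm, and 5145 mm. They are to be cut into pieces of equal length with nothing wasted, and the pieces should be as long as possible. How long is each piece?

Each piece length must divide every original length, so the longest possible is gcd(4410, 196, 3430, 5145).
4410 = 2 × 3^2 × 5 × 7^2
196 = 2^2 × 7^2
3430 = 2 × 5 × 7^3
5145 = 3 × 5 × 7^3
gcd(4410, 196, 3430, 5145) = 7^2 = 49.

49 mm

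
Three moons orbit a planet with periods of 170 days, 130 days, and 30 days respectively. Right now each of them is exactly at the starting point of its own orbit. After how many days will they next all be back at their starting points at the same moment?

The first simultaneous occurrence is after LCM of the individual periods.
170 = 2 × 5 × 17
130 = 2 × 5 × 13
30 = 2 × 3 × 5
LCM(170, 130, 30) = 2 × 3 × 5 × 13 × 17 = 6630.

6630 days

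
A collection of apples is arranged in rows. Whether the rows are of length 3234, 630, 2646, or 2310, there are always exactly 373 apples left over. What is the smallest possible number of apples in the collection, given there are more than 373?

145903

N − 373 must be a common multiple of 3234, 630, 2646, and 2310.
3234 = 2 × 3 × 7^2 × 11
630 = 2 × 3^2 × 5 × 7
2646 = 2 × 3^3 × 7^2
2310 = 2 × 3 × 5 × 7 × 11
LCM(3234, 630, 2646, 2310) = 2 × 3^3 × 5 × 7^2 × 11 = 145530.
Smallest N > 373 is LCM + 373 = 145530 + 373 = 145903.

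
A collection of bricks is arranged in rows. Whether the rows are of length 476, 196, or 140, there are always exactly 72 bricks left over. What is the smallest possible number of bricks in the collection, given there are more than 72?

N − 72 must be a common multiple of 476, 196, and 140.
476 = 2^2 × 7 × 17
196 = 2^2 × 7^2
140 = 2^2 × 5 × 7
LCM(476, 196, 140) = 2^2 × 5 × 7^2 × 17 = 16660.
Smallest N > 72 is LCM + 72 = 16660 + 72 = 16732.

16732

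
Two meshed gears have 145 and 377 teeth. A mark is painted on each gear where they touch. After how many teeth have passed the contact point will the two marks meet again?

The first simultaneous occurrence is after LCM of the individual periods.
145 = 5 × 29
377 = 13 × 29
LCM(145, 377) = 5 × 13 × 29 = 1885.

1885 teeth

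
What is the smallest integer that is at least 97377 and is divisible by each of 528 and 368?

109296

The integer must be a common multiple of 528 and 368, so a multiple of their LCM.
528 = 2^4 × 3 × 11
368 = 2^4 × 23
LCM(528, 368) = 2^4 × 3 × 11 × 23 = 12144.
Smallest multiple of 12144 that is ≥ 97377: ⌈97377/12144⌉ × 12144 = 9 × 12144 = 109296.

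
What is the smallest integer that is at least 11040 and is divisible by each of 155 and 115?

14260

The integer must be a common multiple of 155 and 115, so a multiple of their LCM.
155 = 5 × 31
115 = 5 × 23
LCM(155, 115) = 5 × 23 × 31 = 3565.
Smallest multiple of 3565 that is ≥ 11040: ⌈11040/3565⌉ × 3565 = 4 × 3565 = 14260.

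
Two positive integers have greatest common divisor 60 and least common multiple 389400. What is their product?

For any two positive integers, gcd × lcm = product = 60 × 389400 = 23364000.

23364000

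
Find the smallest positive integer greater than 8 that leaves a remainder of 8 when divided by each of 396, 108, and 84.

8324

N − 8 must be a common multiple of 396, 108, and 84.
396 = 2^2 × 3^2 × 11
108 = 2^2 × 3^3
84 = 2^2 × 3 × 7
LCM(396, 108, 84) = 2^2 × 3^3 × 7 × 11 = 8316.
Smallest N > 8 is LCM + 8 = 8316 + 8 = 8324.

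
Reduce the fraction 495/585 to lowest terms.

495 = 3^2 × 5 × 11
585 = 3^2 × 5 × 13
gcd(495, 585) = 3^2 × 5 = 45.
Divide numerator and denominator by 45: 495/585 = 11/13.

11/13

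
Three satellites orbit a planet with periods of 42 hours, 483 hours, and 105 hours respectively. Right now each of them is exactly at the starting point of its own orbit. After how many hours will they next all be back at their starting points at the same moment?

The first simultaneous occurrence is after LCM of the individual periods.
42 = 2 × 3 × 7
483 = 3 × 7 × 23
105 = 3 × 5 × 7
LCM(42, 483, 105) = 2 × 3 × 5 × 7 × 23 = 4830.

4830 hours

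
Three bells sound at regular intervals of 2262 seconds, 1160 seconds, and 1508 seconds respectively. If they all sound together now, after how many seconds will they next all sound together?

45240 seconds

They coincide at every common multiple of the periods; the first is the LCM.
2262 = 2 × 3 × 13 × 29
1160 = 2^3 × 5 × 29
1508 = 2^2 × 13 × 29
LCM(2262, 1160, 1508) = 2^3 × 3 × 5 × 13 × 29 = 45240.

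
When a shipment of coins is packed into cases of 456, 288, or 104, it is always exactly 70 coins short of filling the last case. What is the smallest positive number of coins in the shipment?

Being 70 short of a full case of size k means N ≡ −70 (mod k), i.e. N + 70 is a multiple of each size.
456 = 2^3 × 3 × 19
288 = 2^5 × 3^2
104 = 2^3 × 13
LCM(456, 288, 104) = 2^5 × 3^2 × 13 × 19 = 71136.
Smallest positive N is 71136 − 70 = 71066.

71066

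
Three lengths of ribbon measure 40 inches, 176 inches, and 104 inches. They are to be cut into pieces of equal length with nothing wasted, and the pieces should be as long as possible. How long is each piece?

Each piece length must divide every original length, so the longest possible is gcd(40, 176, 104).
40 = 2^3 × 5
176 = 2^4 × 11
104 = 2^3 × 13
gcd(40, 176, 104) = 2^3 = 8.

8 inches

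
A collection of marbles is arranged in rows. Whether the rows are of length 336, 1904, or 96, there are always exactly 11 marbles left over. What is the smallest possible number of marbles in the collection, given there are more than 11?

N − 11 must be a common multiple of 336, 1904, and 96.
336 = 2^4 × 3 × 7
1904 = 2^4 × 7 × 17
96 = 2^5 × 3
LCM(336, 1904, 96) = 2^5 × 3 × 7 × 17 = 11424.
Smallest N > 11 is LCM + 11 = 11424 + 11 = 11435.

11435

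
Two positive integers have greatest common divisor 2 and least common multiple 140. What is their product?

For any two positive integers, gcd × lcm = product = 2 × 140 = 280.

280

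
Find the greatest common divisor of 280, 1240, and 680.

40

280 = 2^3 × 5 × 7
1240 = 2^3 × 5 × 31
680 = 2^3 × 5 × 17
gcd(280, 1240, 680) = 2^3 × 5 = 40.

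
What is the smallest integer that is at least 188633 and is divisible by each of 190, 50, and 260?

The integer must be a common multiple of 190, 50, and 260, so a multiple of their LCM.
190 = 2 × 5 × 19
50 = 2 × 5^2
260 = 2^2 × 5 × 13
LCM(190, 50, 260) = 2^2 × 5^2 × 13 × 19 = 24700.
Smallest multiple of 24700 that is ≥ 188633: ⌈188633/24700⌉ × 24700 = 8 × 24700 = 197600.

197600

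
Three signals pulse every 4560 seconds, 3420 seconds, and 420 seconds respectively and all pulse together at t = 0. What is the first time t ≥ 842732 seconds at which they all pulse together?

Joint pulses occur at multiples of LCM(4560, 3420, 420).
4560 = 2^4 × 3 × 5 × 19
3420 = 2^2 × 3^2 × 5 × 19
420 = 2^2 × 3 × 5 × 7
LCM(4560, 3420, 420) = 2^4 × 3^2 × 5 × 7 × 19 = 95760.
Smallest multiple of 95760 that is ≥ 842732: ⌈842732/95760⌉ × 95760 = 9 × 95760 = 861840.

861840 seconds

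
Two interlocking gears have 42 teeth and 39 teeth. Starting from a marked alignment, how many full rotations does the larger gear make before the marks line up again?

They are all back at their starting positions together after one LCM of the periods.
42 = 2 × 3 × 7
39 = 3 × 13
LCM(42, 39) = 2 × 3 × 7 × 13 = 546.
Rotations for period 42: 546 / 42 = 13.

13 rotations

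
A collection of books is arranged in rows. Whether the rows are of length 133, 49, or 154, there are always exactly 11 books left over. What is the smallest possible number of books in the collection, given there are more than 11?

N − 11 must be a common multiple of 133, 49, and 154.
133 = 7 × 19
49 = 7^2
154 = 2 × 7 × 11
LCM(133, 49, 154) = 2 × 7^2 × 11 × 19 = 20482.
Smallest N > 11 is LCM + 11 = 20482 + 11 = 20493.

20493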